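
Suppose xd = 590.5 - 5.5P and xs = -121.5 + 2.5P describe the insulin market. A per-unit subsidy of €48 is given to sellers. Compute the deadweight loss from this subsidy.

Pre-subsidy: 590.5 - 5.5P = -121.5 + 2.5P gives P* = 89, x* = 101.
With the subsidy, sellers receive Ps = Pb + 48 for each unit, where Pb is the price buyers pay.
Supply in terms of Pb becomes xs = -121.5 + 2.5(Pb + 48) = -1.5 + 2.5Pb. Setting this equal to demand: 590.5 - 5.5Pb = -1.5 + 2.5Pb, so Pb = 74.
Sellers receive Ps = 74 + 48 = 122; x' = 590.5 − 5.5·74 = 183.5.
The subsidy expands output by 183.5 − 101 = 82.5 past the efficient level; on those units the gap between marginal cost and willingness to pay runs from 0 up to 48.
DWL = ½ × 48 × 82.5 = 1980.

Deadweight loss = €1980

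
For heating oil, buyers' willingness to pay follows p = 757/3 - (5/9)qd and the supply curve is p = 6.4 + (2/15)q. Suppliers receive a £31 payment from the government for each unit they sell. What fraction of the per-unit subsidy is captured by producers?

Pre-subsidy: 757/3 - (5/9)q = 6.4 + (2/15)q gives q* = 357 and p* = 54.
With the subsidy, sellers receive ps = pb + 31 for each unit, where pb is the price buyers pay.
On the curves, pb = 757/3 - (5/9)q and ps = 6.4 + (2/15)q; the wedge ps − pb = 31 gives 6.4 + (2/15)q − (757/3 - (5/9)q) = 31, so q' = 402.
Then pb = 757/3 − (5/9)·402 = 29 and ps = 6.4 + (2/15)·402 = 60.
Buyers' price falls by p* − pb = 54 − 29 = 25; sellers' price rises by ps − p* = 60 − 54 = 6.
So producers capture 6/31 = 6/31 of each unit of subsidy.

Producer share = 6/31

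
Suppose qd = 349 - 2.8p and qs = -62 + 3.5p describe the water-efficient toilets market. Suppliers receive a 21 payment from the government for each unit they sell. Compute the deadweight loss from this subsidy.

Pre-subsidy: 349 - 2.8p = -62 + 3.5p gives p* = 1370/21, q* = 499/3.
With the subsidy, sellers receive ps = pb + 21 for each unit, where pb is the price buyers pay.
Supply in terms of pb becomes qs = -62 + 3.5(pb + 21) = 11.5 + 3.5pb. Setting this equal to demand: 349 - 2.8pb = 11.5 + 3.5pb, so pb = 375/7.
Sellers receive ps = 375/7 + 21 = 522/7; q' = 349 − 2.8·(375/7) = 199.
The subsidy expands output by 199 − 499/3 = 98/3 past the efficient level; on those units the gap between marginal cost and willingness to pay runs from 0 up to 21.
DWL = ½ × 21 × 98/3 = 343.

Deadweight loss = 343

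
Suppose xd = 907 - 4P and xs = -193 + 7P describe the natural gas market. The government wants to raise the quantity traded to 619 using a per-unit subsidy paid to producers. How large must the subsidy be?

At x = 619, invert demand for the buyer price: Pb = (907 − 619)/4 = 72; invert supply for the seller price: Ps = (619 − (-193))/7 = 116.
The subsidy must fill the gap: s = Ps − Pb = 116 − 72 = 44.

Required subsidy s = 44 per unit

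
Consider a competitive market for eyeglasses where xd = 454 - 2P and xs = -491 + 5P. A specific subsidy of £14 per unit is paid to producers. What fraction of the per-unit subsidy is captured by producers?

Pre-subsidy: 454 - 2P = -491 + 5P gives P* = 135, x* = 184.
With the subsidy, sellers receive Ps = Pb + 14 for each unit, where Pb is the price buyers pay.
Supply in terms of Pb becomes xs = -491 + 5(Pb + 14) = -421 + 5Pb. Setting this equal to demand: 454 - 2Pb = -421 + 5Pb, so Pb = 125.
Sellers receive Ps = 125 + 14 = 139; x' = 454 − 2·125 = 204.
Buyers' price falls by P* − Pb = 135 − 125 = 10; sellers' price rises by Ps − P* = 139 − 135 = 4.
So producers capture 4/14 = 2/7 of each unit of subsidy.

Producer share = 2/7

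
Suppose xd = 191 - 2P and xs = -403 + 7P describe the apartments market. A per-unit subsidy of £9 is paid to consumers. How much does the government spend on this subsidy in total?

Pre-subsidy: 191 - 2P = -403 + 7P gives P* = 66, x* = 59.
With the rebate, buyers effectively pay Pb = Ps − 9, where Ps is the price sellers receive.
Demand in terms of Ps becomes xd = 191 − 2(Ps − 9) = 209 - 2Ps. Setting this equal to supply: 209 - 2Ps = -403 + 7Ps, so Ps = 68.
Buyers pay Pb = 68 − 9 = 59; x' = -403 + 7·68 = 73.
Government outlay = subsidy × quantity = 9 × 73 = 657.

Government cost = £657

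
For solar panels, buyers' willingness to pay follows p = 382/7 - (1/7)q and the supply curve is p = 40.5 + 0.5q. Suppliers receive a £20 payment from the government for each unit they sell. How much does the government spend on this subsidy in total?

Government cost = £1060

Pre-subsidy: 382/7 - (1/7)q = 40.5 + 0.5q gives q* = 197/9 and p* = 463/9.
With the subsidy, sellers receive ps = pb + 20 for each unit, where pb is the price buyers pay.
On the curves, pb = 382/7 - (1/7)q and ps = 40.5 + 0.5q; the wedge ps − pb = 20 gives 40.5 + 0.5q − (382/7 - (1/7)q) = 20, so q' = 53.
Then pb = 382/7 − (1/7)·53 = 47 and ps = 40.5 + 0.5·53 = 67.
Government outlay = subsidy × quantity = 20 × 53 = 1060.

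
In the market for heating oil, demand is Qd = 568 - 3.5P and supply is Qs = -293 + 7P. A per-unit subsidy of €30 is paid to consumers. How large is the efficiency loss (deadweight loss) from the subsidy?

Pre-subsidy: 568 - 3.5P = -293 + 7P gives P* = 82, Q* = 281.
With the rebate, buyers effectively pay Pb = Ps − 30, where Ps is the price sellers receive.
Demand in terms of Ps becomes Qd = 568 − 3.5(Ps − 30) = 673 - 3.5Ps. Setting this equal to supply: 673 - 3.5Ps = -293 + 7Ps, so Ps = 92.
Buyers pay Pb = 92 − 30 = 62; Q' = -293 + 7·92 = 351.
The subsidy expands output by 351 − 281 = 70 past the efficient level; on those units the gap between marginal cost and willingness to pay runs from 0 up to 30.
DWL = ½ × 30 × 70 = 1050.

Deadweight loss = €1050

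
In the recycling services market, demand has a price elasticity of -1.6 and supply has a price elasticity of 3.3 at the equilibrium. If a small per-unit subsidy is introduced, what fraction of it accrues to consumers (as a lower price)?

For a small subsidy around the equilibrium, the benefit split depends on the relative slopes, which at a point are proportional to the elasticities.
Buyer share = εs/(εs + |εd|) = 3.3/(3.3 + 1.6) = 33/49; seller share = |εd|/(εs + |εd|) = 16/49.

Consumer share = 33/49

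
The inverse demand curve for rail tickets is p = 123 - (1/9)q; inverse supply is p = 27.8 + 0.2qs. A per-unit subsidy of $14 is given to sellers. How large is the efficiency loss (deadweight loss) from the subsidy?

Deadweight loss = $315

Pre-subsidy: 123 - (1/9)q = 27.8 + 0.2q gives q* = 306 and p* = 89.
With the subsidy, sellers receive ps = pb + 14 for each unit, where pb is the price buyers pay.
On the curves, pb = 123 - (1/9)q and ps = 27.8 + 0.2q; the wedge ps − pb = 14 gives 27.8 + 0.2q − (123 - (1/9)q) = 14, so q' = 351.
Then pb = 123 − (1/9)·351 = 84 and ps = 27.8 + 0.2·351 = 98.
The subsidy expands output by 351 − 306 = 45 past the efficient level; on those units the gap between marginal cost and willingness to pay runs from 0 up to 14.
DWL = ½ × 14 × 45 = 315.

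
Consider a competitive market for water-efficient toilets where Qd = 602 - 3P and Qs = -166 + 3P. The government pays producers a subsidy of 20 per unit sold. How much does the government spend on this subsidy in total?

Government cost = 4960

Pre-subsidy: 602 - 3P = -166 + 3P gives P* = 128, Q* = 218.
With the subsidy, sellers receive Ps = Pb + 20 for each unit, where Pb is the price buyers pay.
Supply in terms of Pb becomes Qs = -166 + 3(Pb + 20) = -106 + 3Pb. Setting this equal to demand: 602 - 3Pb = -106 + 3Pb, so Pb = 118.
Sellers receive Ps = 118 + 20 = 138; Q' = 602 − 3·118 = 248.
Government outlay = subsidy × quantity = 20 × 248 = 4960.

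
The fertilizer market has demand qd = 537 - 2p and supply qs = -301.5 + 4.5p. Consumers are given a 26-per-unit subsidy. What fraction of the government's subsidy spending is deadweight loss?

DWL / government spending = 2/35

Pre-subsidy: 537 - 2p = -301.5 + 4.5p gives p* = 129, q* = 279.
With the rebate, buyers effectively pay pb = ps − 26, where ps is the price sellers receive.
Demand in terms of ps becomes qd = 537 − 2(ps − 26) = 589 - 2ps. Setting this equal to supply: 589 - 2ps = -301.5 + 4.5ps, so ps = 137.
Buyers pay pb = 137 − 26 = 111; q' = -301.5 + 4.5·137 = 315.
ΔCS = ½(279 + 315)(129 − 111) = 5346; ΔPS = ½(279 + 315)(137 − 129) = 2376.
Government spending = 26 × 315 = 8190.
DWL = ½ × 26 × (315 − 279) = 468; fraction = 468 / 8190 = 2/35.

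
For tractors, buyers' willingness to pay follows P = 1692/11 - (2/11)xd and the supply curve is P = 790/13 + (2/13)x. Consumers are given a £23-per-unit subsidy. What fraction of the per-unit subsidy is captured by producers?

Pre-subsidy: 1692/11 - (2/11)x = 790/13 + (2/13)x gives x* = 6653/24 and P* = 1241/12.
With the rebate, buyers effectively pay Pb = Ps − 23, where Ps is the price sellers receive.
On the curves, Pb = 1692/11 - (2/11)x and Ps = 790/13 + (2/13)x; the wedge Ps − Pb = 23 gives 790/13 + (2/13)x − (1692/11 - (2/11)x) = 23, so x' = 16595/48.
Then Pb = 1692/11 − (2/11)·(16595/48) = 2183/24 and Ps = 790/13 + (2/13)·(16595/48) = 2735/24.
Buyers' price falls by P* − Pb = 1241/12 − 2183/24 = 299/24; sellers' price rises by Ps − P* = 2735/24 − 1241/12 = 253/24.
So producers capture (253/24)/23 = 11/24 of each unit of subsidy.

Producer share = 11/24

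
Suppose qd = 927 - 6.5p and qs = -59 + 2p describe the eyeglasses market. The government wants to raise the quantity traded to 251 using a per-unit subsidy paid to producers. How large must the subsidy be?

At q = 251, invert demand for the buyer price: pb = (927 − 251)/6.5 = 104; invert supply for the seller price: ps = (251 − (-59))/2 = 155.
The subsidy must fill the gap: s = ps − pb = 155 − 104 = 51.

Required subsidy s = 51 per unit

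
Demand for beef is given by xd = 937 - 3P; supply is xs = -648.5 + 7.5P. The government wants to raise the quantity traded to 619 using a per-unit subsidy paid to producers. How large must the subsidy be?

At x = 619, invert demand for the buyer price: Pb = (937 − 619)/3 = 106; invert supply for the seller price: Ps = (619 − (-648.5))/7.5 = 169.
The subsidy must fill the gap: s = Ps − Pb = 169 − 106 = 63.

Required subsidy s = 63 per unit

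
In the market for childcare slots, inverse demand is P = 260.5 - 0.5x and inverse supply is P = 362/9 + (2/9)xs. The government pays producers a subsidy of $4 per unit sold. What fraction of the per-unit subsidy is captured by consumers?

Pre-subsidy: 260.5 - 0.5x = 362/9 + (2/9)x gives x* = 305 and P* = 108.
With the subsidy, sellers receive Ps = Pb + 4 for each unit, where Pb is the price buyers pay.
On the curves, Pb = 260.5 - 0.5x and Ps = 362/9 + (2/9)x; the wedge Ps − Pb = 4 gives 362/9 + (2/9)x − (260.5 - 0.5x) = 4, so x' = 4037/13.
Then Pb = 260.5 − 0.5·(4037/13) = 1368/13 and Ps = 362/9 + (2/9)·(4037/13) = 1420/13.
Buyers' price falls by P* − Pb = 108 − 1368/13 = 36/13; sellers' price rises by Ps − P* = 1420/13 − 108 = 16/13.
So consumers capture (36/13)/4 = 9/13 of each unit of subsidy.

Consumer share = 9/13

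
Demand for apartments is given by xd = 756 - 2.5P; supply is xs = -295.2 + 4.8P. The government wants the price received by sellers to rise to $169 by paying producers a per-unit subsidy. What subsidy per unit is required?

At a seller price of 169, quantity supplied is -295.2 + 4.8·169 = 516.
Buyers absorb 516 only when they pay Pb with 756 − 2.5·Pb = 516, i.e. Pb = 96.
s = Ps − Pb = 169 − 96 = 73.

Required subsidy s = $73 per unit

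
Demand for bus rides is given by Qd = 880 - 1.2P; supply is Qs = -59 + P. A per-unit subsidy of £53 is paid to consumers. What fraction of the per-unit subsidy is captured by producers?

Producer share = 6/11

Pre-subsidy: 880 - 1.2P = -59 + P gives P* = 4695/11, Q* = 4046/11.
With the rebate, buyers effectively pay Pb = Ps − 53, where Ps is the price sellers receive.
Demand in terms of Ps becomes Qd = 880 − 1.2(Ps − 53) = 943.6 - 1.2Ps. Setting this equal to supply: 943.6 - 1.2Ps = -59 + Ps, so Ps = 5013/11.
Buyers pay Pb = 5013/11 − 53 = 4430/11; Q' = -59 + 1·(5013/11) = 4364/11.
Buyers' price falls by P* − Pb = 4695/11 − 4430/11 = 265/11; sellers' price rises by Ps − P* = 5013/11 − 4695/11 = 318/11.
So producers capture (318/11)/53 = 6/11 of each unit of subsidy.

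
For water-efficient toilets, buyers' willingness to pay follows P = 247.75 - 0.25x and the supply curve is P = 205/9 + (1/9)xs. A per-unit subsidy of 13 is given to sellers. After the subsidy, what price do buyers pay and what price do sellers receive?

Pre-subsidy: 247.75 - 0.25x = 205/9 + (1/9)x gives x* = 623 and P* = 92.
With the subsidy, sellers receive Ps = Pb + 13 for each unit, where Pb is the price buyers pay.
On the curves, Pb = 247.75 - 0.25x and Ps = 205/9 + (1/9)x; the wedge Ps − Pb = 13 gives 205/9 + (1/9)x − (247.75 - 0.25x) = 13, so x' = 659.
Then Pb = 247.75 − 0.25·659 = 83 and Ps = 205/9 + (1/9)·659 = 96.

Buyers pay 83; sellers receive 96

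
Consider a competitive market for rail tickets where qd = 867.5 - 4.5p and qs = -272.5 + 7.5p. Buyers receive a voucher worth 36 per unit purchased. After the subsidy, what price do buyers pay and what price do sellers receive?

Buyers pay 72.5; sellers receive 108.5

Pre-subsidy: 867.5 - 4.5p = -272.5 + 7.5p gives p* = 95, q* = 440.
With the rebate, buyers effectively pay pb = ps − 36, where ps is the price sellers receive.
Demand in terms of ps becomes qd = 867.5 − 4.5(ps − 36) = 1029.5 - 4.5ps. Setting this equal to supply: 1029.5 - 4.5ps = -272.5 + 7.5ps, so ps = 108.5.
Buyers pay pb = 108.5 − 36 = 72.5; q' = -272.5 + 7.5·108.5 = 541.25.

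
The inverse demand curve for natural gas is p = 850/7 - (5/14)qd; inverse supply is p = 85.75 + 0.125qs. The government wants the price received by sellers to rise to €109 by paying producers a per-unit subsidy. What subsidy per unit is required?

At a seller price of 109, quantity supplied is -686 + 8·109 = 186.
Buyers absorb 186 only when they pay pb = 850/7 − (5/14)·186 = 55.
s = ps − pb = 109 − 55 = 54.

Required subsidy s = €54 per unit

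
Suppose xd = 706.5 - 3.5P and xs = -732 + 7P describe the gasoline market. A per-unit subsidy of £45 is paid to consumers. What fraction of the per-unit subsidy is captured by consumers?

Pre-subsidy: 706.5 - 3.5P = -732 + 7P gives P* = 137, x* = 227.
With the rebate, buyers effectively pay Pb = Ps − 45, where Ps is the price sellers receive.
Demand in terms of Ps becomes xd = 706.5 − 3.5(Ps − 45) = 864 - 3.5Ps. Setting this equal to supply: 864 - 3.5Ps = -732 + 7Ps, so Ps = 152.
Buyers pay Pb = 152 − 45 = 107; x' = -732 + 7·152 = 332.
Buyers' price falls by P* − Pb = 137 − 107 = 30; sellers' price rises by Ps − P* = 152 − 137 = 15.
So consumers capture 30/45 = 2/3 of each unit of subsidy.

Consumer share = 2/3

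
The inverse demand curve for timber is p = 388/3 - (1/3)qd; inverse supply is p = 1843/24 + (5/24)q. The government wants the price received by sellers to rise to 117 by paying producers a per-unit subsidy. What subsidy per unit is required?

Required subsidy s = 52 per unit

At a seller price of 117, quantity supplied is -368.6 + 4.8·117 = 193.
Buyers absorb 193 only when they pay pb = 388/3 − (1/3)·193 = 65.
s = ps − pb = 117 − 65 = 52.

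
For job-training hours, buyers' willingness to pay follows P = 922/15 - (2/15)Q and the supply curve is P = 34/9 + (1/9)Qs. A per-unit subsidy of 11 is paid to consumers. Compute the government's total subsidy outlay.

Government cost = 3091

Pre-subsidy: 922/15 - (2/15)Q = 34/9 + (1/9)Q gives Q* = 236 and P* = 30.
With the rebate, buyers effectively pay Pb = Ps − 11, where Ps is the price sellers receive.
On the curves, Pb = 922/15 - (2/15)Q and Ps = 34/9 + (1/9)Q; the wedge Ps − Pb = 11 gives 34/9 + (1/9)Q − (922/15 - (2/15)Q) = 11, so Q' = 281.
Then Pb = 922/15 − (2/15)·281 = 24 and Ps = 34/9 + (1/9)·281 = 35.
Government outlay = subsidy × quantity = 11 × 281 = 3091.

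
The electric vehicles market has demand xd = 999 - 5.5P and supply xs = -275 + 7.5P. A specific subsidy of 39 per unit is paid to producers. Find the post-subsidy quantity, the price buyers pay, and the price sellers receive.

Pre-subsidy: 999 - 5.5P = -275 + 7.5P gives P* = 98, x* = 460.
With the subsidy, sellers receive Ps = Pb + 39 for each unit, where Pb is the price buyers pay.
Supply in terms of Pb becomes xs = -275 + 7.5(Pb + 39) = 17.5 + 7.5Pb. Setting this equal to demand: 999 - 5.5Pb = 17.5 + 7.5Pb, so Pb = 75.5.
Sellers receive Ps = 75.5 + 39 = 114.5; x' = 999 − 5.5·75.5 = 583.75.

x' = 583.75; buyers pay 75.5; sellers receive 114.5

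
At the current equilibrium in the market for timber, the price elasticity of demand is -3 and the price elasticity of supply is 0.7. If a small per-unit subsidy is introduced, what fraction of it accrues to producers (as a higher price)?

For a small subsidy around the equilibrium, the benefit split depends on the relative slopes, which at a point are proportional to the elasticities.
Buyer share = εs/(εs + |εd|) = 0.7/(0.7 + 3) = 7/37; seller share = |εd|/(εs + |εd|) = 30/37.
So producers capture 30/37 of the subsidy.

Producer share = 30/37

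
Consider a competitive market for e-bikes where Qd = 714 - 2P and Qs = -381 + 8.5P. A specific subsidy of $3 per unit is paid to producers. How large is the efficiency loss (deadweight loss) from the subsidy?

Pre-subsidy: 714 - 2P = -381 + 8.5P gives P* = 730/7, Q* = 3538/7.
With the subsidy, sellers receive Ps = Pb + 3 for each unit, where Pb is the price buyers pay.
Supply in terms of Pb becomes Qs = -381 + 8.5(Pb + 3) = -355.5 + 8.5Pb. Setting this equal to demand: 714 - 2Pb = -355.5 + 8.5Pb, so Pb = 713/7.
Sellers receive Ps = 713/7 + 3 = 734/7; Q' = 714 − 2·(713/7) = 3572/7.
The subsidy expands output by 3572/7 − 3538/7 = 34/7 past the efficient level; on those units the gap between marginal cost and willingness to pay runs from 0 up to 3.
DWL = ½ × 3 × 34/7 = 51/7.

Deadweight loss = 51/7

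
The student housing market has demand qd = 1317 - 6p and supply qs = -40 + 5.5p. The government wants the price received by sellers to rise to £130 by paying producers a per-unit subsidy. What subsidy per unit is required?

At a seller price of 130, quantity supplied is -40 + 5.5·130 = 675.
Buyers absorb 675 only when they pay pb with 1317 − 6·pb = 675, i.e. pb = 107.
s = ps − pb = 130 − 107 = 23.

Required subsidy s = £23 per unit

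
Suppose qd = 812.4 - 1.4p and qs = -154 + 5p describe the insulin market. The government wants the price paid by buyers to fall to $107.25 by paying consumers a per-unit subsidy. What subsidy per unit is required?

Required subsidy s = $56 per unit

At a buyer price of 107.25, quantity demanded is 812.4 − 1.4·107.25 = 662.25.
Sellers supply 662.25 only when they receive ps with -154 + 5·ps = 662.25, i.e. ps = 163.25.
s = ps − pb = 163.25 − 107.25 = 56.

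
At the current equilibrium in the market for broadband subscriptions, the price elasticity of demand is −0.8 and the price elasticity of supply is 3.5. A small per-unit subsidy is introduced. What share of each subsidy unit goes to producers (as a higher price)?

Producer share = 8/43

For a small subsidy around the equilibrium, the benefit split depends on the relative slopes, which at a point are proportional to the elasticities.
Buyer share = εs/(εs + |εd|) = 3.5/(3.5 + 0.8) = 35/43; seller share = |εd|/(εs + |εd|) = 8/43.
So producers capture 8/43 of the subsidy.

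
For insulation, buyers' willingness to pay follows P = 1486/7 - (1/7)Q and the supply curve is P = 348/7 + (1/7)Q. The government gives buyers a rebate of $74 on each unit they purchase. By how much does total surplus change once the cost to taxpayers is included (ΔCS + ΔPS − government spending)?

Net change in total surplus = -$9583

Pre-subsidy: 1486/7 - (1/7)Q = 348/7 + (1/7)Q gives Q* = 569 and P* = 131.
With the rebate, buyers effectively pay Pb = Ps − 74, where Ps is the price sellers receive.
On the curves, Pb = 1486/7 - (1/7)Q and Ps = 348/7 + (1/7)Q; the wedge Ps − Pb = 74 gives 348/7 + (1/7)Q − (1486/7 - (1/7)Q) = 74, so Q' = 828.
Then Pb = 1486/7 − (1/7)·828 = 94 and Ps = 348/7 + (1/7)·828 = 168.
ΔCS = ½(569 + 828)(131 − 94) = 25844.5; ΔPS = ½(569 + 828)(168 − 131) = 25844.5.
Government spending = 74 × 828 = 61272.
Net change = 25844.5 + 25844.5 − 61272 = -9583. The loss equals the DWL triangle ½·74·259.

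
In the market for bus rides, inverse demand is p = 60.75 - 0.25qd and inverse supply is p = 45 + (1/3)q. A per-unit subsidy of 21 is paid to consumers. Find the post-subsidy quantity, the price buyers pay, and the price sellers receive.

Pre-subsidy: 60.75 - 0.25q = 45 + (1/3)q gives q* = 27 and p* = 54.
With the rebate, buyers effectively pay pb = ps − 21, where ps is the price sellers receive.
On the curves, pb = 60.75 - 0.25q and ps = 45 + (1/3)q; the wedge ps − pb = 21 gives 45 + (1/3)q − (60.75 - 0.25q) = 21, so q' = 63.
Then pb = 60.75 − 0.25·63 = 45 and ps = 45 + (1/3)·63 = 66.

q' = 63; buyers pay 45; sellers receive 66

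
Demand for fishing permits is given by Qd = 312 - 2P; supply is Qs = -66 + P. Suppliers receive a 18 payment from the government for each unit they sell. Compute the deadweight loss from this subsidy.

Pre-subsidy: 312 - 2P = -66 + P gives P* = 126, Q* = 60.
With the subsidy, sellers receive Ps = Pb + 18 for each unit, where Pb is the price buyers pay.
Supply in terms of Pb becomes Qs = -66 + 1(Pb + 18) = -48 + Pb. Setting this equal to demand: 312 - 2Pb = -48 + Pb, so Pb = 120.
Sellers receive Ps = 120 + 18 = 138; Q' = 312 − 2·120 = 72.
The subsidy expands output by 72 − 60 = 12 past the efficient level; on those units the gap between marginal cost and willingness to pay runs from 0 up to 18.
DWL = ½ × 18 × 12 = 108.

Deadweight loss = 108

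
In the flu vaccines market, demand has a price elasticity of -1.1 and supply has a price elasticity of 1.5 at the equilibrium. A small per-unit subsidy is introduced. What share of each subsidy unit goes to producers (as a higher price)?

For a small subsidy around the equilibrium, the benefit split depends on the relative slopes, which at a point are proportional to the elasticities.
Buyer share = εs/(εs + |εd|) = 1.5/(1.5 + 1.1) = 15/26; seller share = |εd|/(εs + |εd|) = 11/26.
So producers capture 11/26 of the subsidy.

Producer share = 11/26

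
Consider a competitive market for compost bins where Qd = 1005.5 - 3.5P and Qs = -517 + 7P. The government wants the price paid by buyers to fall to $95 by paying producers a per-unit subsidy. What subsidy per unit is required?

Required subsidy s = $75 per unit

At a buyer price of 95, quantity demanded is 1005.5 − 3.5·95 = 673.
Sellers supply 673 only when they receive Ps with -517 + 7·Ps = 673, i.e. Ps = 170.
s = Ps − Pb = 170 − 95 = 75.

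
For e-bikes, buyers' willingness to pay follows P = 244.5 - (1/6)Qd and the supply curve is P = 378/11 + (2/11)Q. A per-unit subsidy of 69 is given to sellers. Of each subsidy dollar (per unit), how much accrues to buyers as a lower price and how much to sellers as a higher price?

Pre-subsidy: 244.5 - (1/6)Q = 378/11 + (2/11)Q gives Q* = 603 and P* = 144.
With the subsidy, sellers receive Ps = Pb + 69 for each unit, where Pb is the price buyers pay.
On the curves, Pb = 244.5 - (1/6)Q and Ps = 378/11 + (2/11)Q; the wedge Ps − Pb = 69 gives 378/11 + (2/11)Q − (244.5 - (1/6)Q) = 69, so Q' = 801.
Then Pb = 244.5 − (1/6)·801 = 111 and Ps = 378/11 + (2/11)·801 = 180.
Buyers' price falls by P* − Pb = 144 − 111 = 33; sellers' price rises by Ps − P* = 180 − 144 = 36.

Buyers gain 33 per unit; sellers gain 36 per unit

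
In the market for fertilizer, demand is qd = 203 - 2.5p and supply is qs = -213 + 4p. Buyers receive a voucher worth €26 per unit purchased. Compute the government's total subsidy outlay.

Pre-subsidy: 203 - 2.5p = -213 + 4p gives p* = 64, q* = 43.
With the rebate, buyers effectively pay pb = ps − 26, where ps is the price sellers receive.
Demand in terms of ps becomes qd = 203 − 2.5(ps − 26) = 268 - 2.5ps. Setting this equal to supply: 268 - 2.5ps = -213 + 4ps, so ps = 74.
Buyers pay pb = 74 − 26 = 48; q' = -213 + 4·74 = 83.
Government outlay = subsidy × quantity = 26 × 83 = 2158.

Government cost = €2158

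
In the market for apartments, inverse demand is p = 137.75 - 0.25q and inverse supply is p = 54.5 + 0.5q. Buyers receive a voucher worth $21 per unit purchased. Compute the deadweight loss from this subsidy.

Pre-subsidy: 137.75 - 0.25q = 54.5 + 0.5q gives q* = 111 and p* = 110.
With the rebate, buyers effectively pay pb = ps − 21, where ps is the price sellers receive.
On the curves, pb = 137.75 - 0.25q and ps = 54.5 + 0.5q; the wedge ps − pb = 21 gives 54.5 + 0.5q − (137.75 - 0.25q) = 21, so q' = 139.
Then pb = 137.75 − 0.25·139 = 103 and ps = 54.5 + 0.5·139 = 124.
The subsidy expands output by 139 − 111 = 28 past the efficient level; on those units the gap between marginal cost and willingness to pay runs from 0 up to 21.
DWL = ½ × 21 × 28 = 294.

Deadweight loss = $294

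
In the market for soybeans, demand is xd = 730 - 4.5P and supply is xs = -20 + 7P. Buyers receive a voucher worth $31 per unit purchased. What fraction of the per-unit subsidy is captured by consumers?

Pre-subsidy: 730 - 4.5P = -20 + 7P gives P* = 1500/23, x* = 10040/23.
With the rebate, buyers effectively pay Pb = Ps − 31, where Ps is the price sellers receive.
Demand in terms of Ps becomes xd = 730 − 4.5(Ps − 31) = 869.5 - 4.5Ps. Setting this equal to supply: 869.5 - 4.5Ps = -20 + 7Ps, so Ps = 1779/23.
Buyers pay Pb = 1779/23 − 31 = 1066/23; x' = -20 + 7·(1779/23) = 11993/23.
Buyers' price falls by P* − Pb = 1500/23 − 1066/23 = 434/23; sellers' price rises by Ps − P* = 1779/23 − 1500/23 = 279/23.
So consumers capture (434/23)/31 = 14/23 of each unit of subsidy.

Consumer share = 14/23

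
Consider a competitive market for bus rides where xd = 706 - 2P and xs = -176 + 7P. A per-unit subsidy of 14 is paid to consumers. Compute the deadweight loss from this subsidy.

Pre-subsidy: 706 - 2P = -176 + 7P gives P* = 98, x* = 510.
With the rebate, buyers effectively pay Pb = Ps − 14, where Ps is the price sellers receive.
Demand in terms of Ps becomes xd = 706 − 2(Ps − 14) = 734 - 2Ps. Setting this equal to supply: 734 - 2Ps = -176 + 7Ps, so Ps = 910/9.
Buyers pay Pb = 910/9 − 14 = 784/9; x' = -176 + 7·(910/9) = 4786/9.
The subsidy expands output by 4786/9 − 510 = 196/9 past the efficient level; on those units the gap between marginal cost and willingness to pay runs from 0 up to 14.
DWL = ½ × 14 × 196/9 = 1372/9.

Deadweight loss = 1372/9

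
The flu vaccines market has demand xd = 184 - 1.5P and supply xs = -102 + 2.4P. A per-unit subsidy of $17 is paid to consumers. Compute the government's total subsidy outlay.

Government cost = 19822/13

Pre-subsidy: 184 - 1.5P = -102 + 2.4P gives P* = 220/3, x* = 74.
With the rebate, buyers effectively pay Pb = Ps − 17, where Ps is the price sellers receive.
Demand in terms of Ps becomes xd = 184 − 1.5(Ps − 17) = 209.5 - 1.5Ps. Setting this equal to supply: 209.5 - 1.5Ps = -102 + 2.4Ps, so Ps = 3115/39.
Buyers pay Pb = 3115/39 − 17 = 2452/39; x' = -102 + 2.4·(3115/39) = 1166/13.
Government outlay = subsidy × quantity = 17 × 1166/13 = 19822/13.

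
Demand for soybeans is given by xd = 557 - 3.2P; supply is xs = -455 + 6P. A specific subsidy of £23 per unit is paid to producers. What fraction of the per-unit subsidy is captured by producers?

Pre-subsidy: 557 - 3.2P = -455 + 6P gives P* = 110, x* = 205.
With the subsidy, sellers receive Ps = Pb + 23 for each unit, where Pb is the price buyers pay.
Supply in terms of Pb becomes xs = -455 + 6(Pb + 23) = -317 + 6Pb. Setting this equal to demand: 557 - 3.2Pb = -317 + 6Pb, so Pb = 95.
Sellers receive Ps = 95 + 23 = 118; x' = 557 − 3.2·95 = 253.
Buyers' price falls by P* − Pb = 110 − 95 = 15; sellers' price rises by Ps − P* = 118 − 110 = 8.
So producers capture 8/23 = 8/23 of each unit of subsidy.

Producer share = 8/23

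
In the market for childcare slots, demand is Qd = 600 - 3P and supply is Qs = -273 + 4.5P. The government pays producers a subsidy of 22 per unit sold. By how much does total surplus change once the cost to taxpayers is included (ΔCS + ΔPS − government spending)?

Net change in total surplus = -435.6

Pre-subsidy: 600 - 3P = -273 + 4.5P gives P* = 116.4, Q* = 250.8.
With the subsidy, sellers receive Ps = Pb + 22 for each unit, where Pb is the price buyers pay.
Supply in terms of Pb becomes Qs = -273 + 4.5(Pb + 22) = -174 + 4.5Pb. Setting this equal to demand: 600 - 3Pb = -174 + 4.5Pb, so Pb = 103.2.
Sellers receive Ps = 103.2 + 22 = 125.2; Q' = 600 − 3·103.2 = 290.4.
ΔCS = ½(250.8 + 290.4)(116.4 − 103.2) = 3571.92; ΔPS = ½(250.8 + 290.4)(125.2 − 116.4) = 2381.28.
Government spending = 22 × 290.4 = 6388.8.
Net change = 3571.92 + 2381.28 − 6388.8 = -435.6. The loss equals the DWL triangle ½·22·39.6.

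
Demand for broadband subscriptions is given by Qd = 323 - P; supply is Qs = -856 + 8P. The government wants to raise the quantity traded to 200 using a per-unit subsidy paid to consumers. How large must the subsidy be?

At Q = 200, invert demand for the buyer price: Pb = (323 − 200)/1 = 123; invert supply for the seller price: Ps = (200 − (-856))/8 = 132.
The subsidy must fill the gap: s = Ps − Pb = 132 − 123 = 9.

Required subsidy s = 9 per unit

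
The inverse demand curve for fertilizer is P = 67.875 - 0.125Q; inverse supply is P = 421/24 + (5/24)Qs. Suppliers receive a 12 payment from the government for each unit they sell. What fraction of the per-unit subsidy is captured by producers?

Producer share = 0.625

Pre-subsidy: 67.875 - 0.125Q = 421/24 + (5/24)Q gives Q* = 151 and P* = 49.
With the subsidy, sellers receive Ps = Pb + 12 for each unit, where Pb is the price buyers pay.
On the curves, Pb = 67.875 - 0.125Q and Ps = 421/24 + (5/24)Q; the wedge Ps − Pb = 12 gives 421/24 + (5/24)Q − (67.875 - 0.125Q) = 12, so Q' = 187.
Then Pb = 67.875 − 0.125·187 = 44.5 and Ps = 421/24 + (5/24)·187 = 56.5.
Buyers' price falls by P* − Pb = 49 − 44.5 = 4.5; sellers' price rises by Ps − P* = 56.5 − 49 = 7.5.
So producers capture 7.5/12 = 0.625 of each unit of subsidy.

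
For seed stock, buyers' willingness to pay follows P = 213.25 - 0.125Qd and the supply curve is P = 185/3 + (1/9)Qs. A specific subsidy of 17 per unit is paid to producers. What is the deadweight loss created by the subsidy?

Pre-subsidy: 213.25 - 0.125Q = 185/3 + (1/9)Q gives Q* = 642 and P* = 133.
With the subsidy, sellers receive Ps = Pb + 17 for each unit, where Pb is the price buyers pay.
On the curves, Pb = 213.25 - 0.125Q and Ps = 185/3 + (1/9)Q; the wedge Ps − Pb = 17 gives 185/3 + (1/9)Q − (213.25 - 0.125Q) = 17, so Q' = 714.
Then Pb = 213.25 − 0.125·714 = 124 and Ps = 185/3 + (1/9)·714 = 141.
The subsidy expands output by 714 − 642 = 72 past the efficient level; on those units the gap between marginal cost and willingness to pay runs from 0 up to 17.
DWL = ½ × 17 × 72 = 612.

Deadweight loss = 612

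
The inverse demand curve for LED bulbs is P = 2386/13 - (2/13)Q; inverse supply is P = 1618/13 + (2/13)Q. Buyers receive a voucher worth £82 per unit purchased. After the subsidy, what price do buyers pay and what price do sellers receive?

Pre-subsidy: 2386/13 - (2/13)Q = 1618/13 + (2/13)Q gives Q* = 192 and P* = 154.
With the rebate, buyers effectively pay Pb = Ps − 82, where Ps is the price sellers receive.
On the curves, Pb = 2386/13 - (2/13)Q and Ps = 1618/13 + (2/13)Q; the wedge Ps − Pb = 82 gives 1618/13 + (2/13)Q − (2386/13 - (2/13)Q) = 82, so Q' = 458.5.
Then Pb = 2386/13 − (2/13)·458.5 = 113 and Ps = 1618/13 + (2/13)·458.5 = 195.

Buyers pay £113; sellers receive £195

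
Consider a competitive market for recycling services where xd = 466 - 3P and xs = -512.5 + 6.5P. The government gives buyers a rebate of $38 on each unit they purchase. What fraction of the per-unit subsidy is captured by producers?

Producer share = 6/19

Pre-subsidy: 466 - 3P = -512.5 + 6.5P gives P* = 103, x* = 157.
With the rebate, buyers effectively pay Pb = Ps − 38, where Ps is the price sellers receive.
Demand in terms of Ps becomes xd = 466 − 3(Ps − 38) = 580 - 3Ps. Setting this equal to supply: 580 - 3Ps = -512.5 + 6.5Ps, so Ps = 115.
Buyers pay Pb = 115 − 38 = 77; x' = -512.5 + 6.5·115 = 235.
Buyers' price falls by P* − Pb = 103 − 77 = 26; sellers' price rises by Ps − P* = 115 − 103 = 12.
So producers capture 12/38 = 6/19 of each unit of subsidy.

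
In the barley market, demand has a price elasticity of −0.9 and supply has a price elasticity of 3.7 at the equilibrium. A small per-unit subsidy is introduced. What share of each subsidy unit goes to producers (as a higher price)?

For a small subsidy around the equilibrium, the benefit split depends on the relative slopes, which at a point are proportional to the elasticities.
Buyer share = εs/(εs + |εd|) = 3.7/(3.7 + 0.9) = 37/46; seller share = |εd|/(εs + |εd|) = 9/46.
So producers capture 9/46 of the subsidy.

Producer share = 9/46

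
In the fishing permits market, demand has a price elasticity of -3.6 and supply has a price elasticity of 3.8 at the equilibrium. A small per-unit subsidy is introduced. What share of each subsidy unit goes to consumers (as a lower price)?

For a small subsidy around the equilibrium, the benefit split depends on the relative slopes, which at a point are proportional to the elasticities.
Buyer share = εs/(εs + |εd|) = 3.8/(3.8 + 3.6) = 19/37; seller share = |εd|/(εs + |εd|) = 18/37.

Consumer share = 19/37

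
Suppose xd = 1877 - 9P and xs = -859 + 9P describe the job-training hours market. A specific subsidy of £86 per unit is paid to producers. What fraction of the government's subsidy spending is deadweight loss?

DWL / government spending = 387/1792

Pre-subsidy: 1877 - 9P = -859 + 9P gives P* = 152, x* = 509.
With the subsidy, sellers receive Ps = Pb + 86 for each unit, where Pb is the price buyers pay.
Supply in terms of Pb becomes xs = -859 + 9(Pb + 86) = -85 + 9Pb. Setting this equal to demand: 1877 - 9Pb = -85 + 9Pb, so Pb = 109.
Sellers receive Ps = 109 + 86 = 195; x' = 1877 − 9·109 = 896.
ΔCS = ½(509 + 896)(152 − 109) = 30207.5; ΔPS = ½(509 + 896)(195 − 152) = 30207.5.
Government spending = 86 × 896 = 77056.
DWL = ½ × 86 × (896 − 509) = 16641; fraction = 16641 / 77056 = 387/1792.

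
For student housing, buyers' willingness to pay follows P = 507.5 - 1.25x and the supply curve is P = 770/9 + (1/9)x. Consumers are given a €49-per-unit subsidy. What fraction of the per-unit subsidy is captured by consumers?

Pre-subsidy: 507.5 - 1.25x = 770/9 + (1/9)x gives x* = 310 and P* = 120.
With the rebate, buyers effectively pay Pb = Ps − 49, where Ps is the price sellers receive.
On the curves, Pb = 507.5 - 1.25x and Ps = 770/9 + (1/9)x; the wedge Ps − Pb = 49 gives 770/9 + (1/9)x − (507.5 - 1.25x) = 49, so x' = 346.
Then Pb = 507.5 − 1.25·346 = 75 and Ps = 770/9 + (1/9)·346 = 124.
Buyers' price falls by P* − Pb = 120 − 75 = 45; sellers' price rises by Ps − P* = 124 − 120 = 4.
So consumers capture 45/49 = 45/49 of each unit of subsidy.

Consumer share = 45/49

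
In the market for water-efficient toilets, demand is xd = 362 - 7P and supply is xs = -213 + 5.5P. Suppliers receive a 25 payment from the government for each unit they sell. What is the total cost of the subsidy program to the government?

Government cost = 2925

Pre-subsidy: 362 - 7P = -213 + 5.5P gives P* = 46, x* = 40.
With the subsidy, sellers receive Ps = Pb + 25 for each unit, where Pb is the price buyers pay.
Supply in terms of Pb becomes xs = -213 + 5.5(Pb + 25) = -75.5 + 5.5Pb. Setting this equal to demand: 362 - 7Pb = -75.5 + 5.5Pb, so Pb = 35.
Sellers receive Ps = 35 + 25 = 60; x' = 362 − 7·35 = 117.
Government outlay = subsidy × quantity = 25 × 117 = 2925.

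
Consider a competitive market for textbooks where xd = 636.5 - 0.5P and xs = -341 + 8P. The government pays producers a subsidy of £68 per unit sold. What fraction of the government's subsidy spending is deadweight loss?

DWL / government spending = 16/611

Pre-subsidy: 636.5 - 0.5P = -341 + 8P gives P* = 115, x* = 579.
With the subsidy, sellers receive Ps = Pb + 68 for each unit, where Pb is the price buyers pay.
Supply in terms of Pb becomes xs = -341 + 8(Pb + 68) = 203 + 8Pb. Setting this equal to demand: 636.5 - 0.5Pb = 203 + 8Pb, so Pb = 51.
Sellers receive Ps = 51 + 68 = 119; x' = 636.5 − 0.5·51 = 611.
ΔCS = ½(579 + 611)(115 − 51) = 38080; ΔPS = ½(579 + 611)(119 − 115) = 2380.
Government spending = 68 × 611 = 41548.
DWL = ½ × 68 × (611 − 579) = 1088; fraction = 1088 / 41548 = 16/611.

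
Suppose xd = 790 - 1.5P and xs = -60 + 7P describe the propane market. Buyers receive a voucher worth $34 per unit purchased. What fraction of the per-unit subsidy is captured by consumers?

Consumer share = 14/17

Pre-subsidy: 790 - 1.5P = -60 + 7P gives P* = 100, x* = 640.
With the rebate, buyers effectively pay Pb = Ps − 34, where Ps is the price sellers receive.
Demand in terms of Ps becomes xd = 790 − 1.5(Ps − 34) = 841 - 1.5Ps. Setting this equal to supply: 841 - 1.5Ps = -60 + 7Ps, so Ps = 106.
Buyers pay Pb = 106 − 34 = 72; x' = -60 + 7·106 = 682.
Buyers' price falls by P* − Pb = 100 − 72 = 28; sellers' price rises by Ps − P* = 106 − 100 = 6.
So consumers capture 28/34 = 14/17 of each unit of subsidy.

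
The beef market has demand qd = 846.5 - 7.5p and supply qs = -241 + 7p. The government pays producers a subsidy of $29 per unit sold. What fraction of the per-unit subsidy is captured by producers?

Pre-subsidy: 846.5 - 7.5p = -241 + 7p gives p* = 75, q* = 284.
With the subsidy, sellers receive ps = pb + 29 for each unit, where pb is the price buyers pay.
Supply in terms of pb becomes qs = -241 + 7(pb + 29) = -38 + 7pb. Setting this equal to demand: 846.5 - 7.5pb = -38 + 7pb, so pb = 61.
Sellers receive ps = 61 + 29 = 90; q' = 846.5 − 7.5·61 = 389.
Buyers' price falls by p* − pb = 75 − 61 = 14; sellers' price rises by ps − p* = 90 − 75 = 15.
So producers capture 15/29 = 15/29 of each unit of subsidy.

Producer share = 15/29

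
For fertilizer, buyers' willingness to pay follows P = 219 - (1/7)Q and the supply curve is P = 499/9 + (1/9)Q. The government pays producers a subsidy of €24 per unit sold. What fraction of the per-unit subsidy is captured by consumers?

Consumer share = 0.5625

Pre-subsidy: 219 - (1/7)Q = 499/9 + (1/9)Q gives Q* = 644 and P* = 127.
With the subsidy, sellers receive Ps = Pb + 24 for each unit, where Pb is the price buyers pay.
On the curves, Pb = 219 - (1/7)Q and Ps = 499/9 + (1/9)Q; the wedge Ps − Pb = 24 gives 499/9 + (1/9)Q − (219 - (1/7)Q) = 24, so Q' = 738.5.
Then Pb = 219 − (1/7)·738.5 = 113.5 and Ps = 499/9 + (1/9)·738.5 = 137.5.
Buyers' price falls by P* − Pb = 127 − 113.5 = 13.5; sellers' price rises by Ps − P* = 137.5 − 127 = 10.5.
So consumers capture 13.5/24 = 0.5625 of each unit of subsidy.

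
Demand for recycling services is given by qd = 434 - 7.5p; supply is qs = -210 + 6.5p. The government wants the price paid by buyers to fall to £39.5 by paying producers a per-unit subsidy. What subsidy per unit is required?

Required subsidy s = £14 per unit

At a buyer price of 39.5, quantity demanded is 434 − 7.5·39.5 = 137.75.
Sellers supply 137.75 only when they receive ps with -210 + 6.5·ps = 137.75, i.e. ps = 53.5.
s = ps − pb = 53.5 − 39.5 = 14.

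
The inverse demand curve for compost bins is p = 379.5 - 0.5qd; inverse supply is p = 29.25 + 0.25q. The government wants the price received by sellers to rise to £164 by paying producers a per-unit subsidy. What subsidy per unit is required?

Required subsidy s = £54 per unit

At a seller price of 164, quantity supplied is -117 + 4·164 = 539.
Buyers absorb 539 only when they pay pb = 379.5 − 0.5·539 = 110.
s = ps − pb = 164 − 110 = 54.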